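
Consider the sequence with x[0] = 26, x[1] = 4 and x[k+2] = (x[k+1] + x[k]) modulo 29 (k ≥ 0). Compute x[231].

28

x[0] = 26,  x[1] = 4,  x[2] = 1,  x[3] = 5,  x[4] = 6,  x[5] = 11,  x[6] = 17,  x[7] = 28,  x[8] = 16,  x[9] = 15,  x[10] = 2,  x[11] = 17,  x[12] = 19,  x[13] = 7,  x[14] = 26,  x[15] = 4.
The sequence repeats with period 14.
So x[231] = x[0 + ((231-0) mod 14)] = x[7] = 28.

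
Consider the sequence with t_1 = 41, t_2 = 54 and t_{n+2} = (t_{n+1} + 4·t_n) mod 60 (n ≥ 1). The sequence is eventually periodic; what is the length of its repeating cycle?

t_1 = 41,  t_2 = 54,  t_3 = 38,  t_4 = 14,  t_5 = 46,  t_6 = 42,  t_7 = 46,  t_8 = 34,  t_9 = 38,  t_{10} = 54,  t_{11} = 26,  t_{12} = 2,  t_{13} = 46,  t_{14} = 54,  t_{15} = 58,  t_{16} = 34,  t_{17} = 26,  t_{18} = 42,  t_{19} = 26,  t_{20} = 14,  t_{21} = 58,  t_{22} = 54,  t_{23} = 46,  t_{24} = 22,  t_{25} = 26,  t_{26} = 54,  t_{27} = 38.
Since (t_{26}, t_{27}) = (t_2, t_3) = (54, 38) (two consecutive terms determine the rest), the sequence is eventually periodic: after a pre-period of length 1 it cycles with period 24.

24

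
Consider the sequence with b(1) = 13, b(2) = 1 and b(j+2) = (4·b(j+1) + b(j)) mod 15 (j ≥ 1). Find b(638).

11

We have b(1) = 13; b(2) = 1; b(3) = 2; b(4) = 9; b(5) = 8; b(6) = 11; b(7) = 7; b(8) = 9; b(9) = 13; b(10) = 1.
Since (b(9), b(10)) = (b(1), b(2)) = (13, 1) (two consecutive terms determine the rest), the sequence is periodic with period 8.
(638 - 1) mod 8 = 5, so b(638) = b(6) = 11.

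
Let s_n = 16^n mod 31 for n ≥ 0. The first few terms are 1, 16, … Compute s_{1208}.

s_0 = 1; s_1 = 16; s_2 = 8; s_3 = 4; s_4 = 2; s_5 = 1.
The sequence repeats with period 5.
So s_{1208} = s_{0 + ((1208-0) mod 5)} = s_3 = 4.

4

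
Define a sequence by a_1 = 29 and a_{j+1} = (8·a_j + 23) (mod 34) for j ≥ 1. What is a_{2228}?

3

Listing terms: a_1 = 29,  a_2 = 17,  a_3 = 23,  a_4 = 3,  a_5 = 13,  a_6 = 25,  a_7 = 19,  a_8 = 5,  a_9 = 29.
The sequence repeats with period 8.
(2228 - 1) mod 8 = 3, so a_{2228} = a_4 = 3.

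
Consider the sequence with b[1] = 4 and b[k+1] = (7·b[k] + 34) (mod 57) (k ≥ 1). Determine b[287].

5

Computing terms: b[1] = 4; b[2] = 5; b[3] = 12; b[4] = 4.
Since b[4] = b[1] = 4, the sequence is periodic with period 3.
So b[287] = b[1 + ((287-1) mod 3)] = b[2] = 5.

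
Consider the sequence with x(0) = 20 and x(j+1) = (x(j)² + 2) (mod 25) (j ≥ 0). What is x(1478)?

We have x(0) = 20,  x(1) = 2,  x(2) = 6,  x(3) = 13,  x(4) = 21,  x(5) = 18,  x(6) = 1,  x(7) = 3,  x(8) = 11,  x(9) = 23,  x(10) = 6.
Since x(10) = x(2) = 6, the sequence is eventually periodic: after a pre-period of length 2 it cycles with period 8.
For j ≥ 2, x(j) depends only on (j - 2) mod 8. (1478 - 2) mod 8 = 4, so x(1478) = x(6) = 1.

1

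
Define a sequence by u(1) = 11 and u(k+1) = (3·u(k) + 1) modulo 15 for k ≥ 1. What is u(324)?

Listing terms: u(1) = 11,  u(2) = 4,  u(3) = 13,  u(4) = 10,  u(5) = 1,  u(6) = 4.
Since u(6) = u(2) = 4, the sequence is eventually periodic: after a pre-period of length 1 it cycles with period 4.
For k ≥ 2, u(k) depends only on (k - 2) mod 4. (324 - 2) mod 4 = 2, so u(324) = u(4) = 10.

10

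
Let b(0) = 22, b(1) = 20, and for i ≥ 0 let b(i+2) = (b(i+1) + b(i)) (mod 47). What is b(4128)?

We have b(0) = 22,  b(1) = 20,  b(2) = 42,  b(3) = 15,  b(4) = 10,  b(5) = 25,  b(6) = 35,  b(7) = 13,  b(8) = 1,  b(9) = 14,  b(10) = 15,  b(11) = 29,  b(12) = 44,  b(13) = 26,  b(14) = 23,  b(15) = 2,  b(16) = 25,  b(17) = 27,  b(18) = 5,  b(19) = 32,  b(20) = 37,  b(21) = 22,  b(22) = 12,  b(23) = 34,  b(24) = 46,  b(25) = 33,  b(26) = 32,  b(27) = 18,  b(28) = 3,  b(29) = 21,  b(30) = 24,  b(31) = 45,  b(32) = 22,  b(33) = 20.
The sequence repeats with period 32.
So b(4128) = b(0 + ((4128-0) mod 32)) = b(0) = 22.

22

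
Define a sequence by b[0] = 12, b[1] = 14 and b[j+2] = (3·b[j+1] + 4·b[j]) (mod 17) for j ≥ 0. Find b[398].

5

Computing terms: b[0] = 12, b[1] = 14, b[2] = 5, b[3] = 3, b[4] = 12, b[5] = 14.
The sequence repeats with period 4.
(398 - 0) mod 4 = 2, so b[398] = b[2] = 5.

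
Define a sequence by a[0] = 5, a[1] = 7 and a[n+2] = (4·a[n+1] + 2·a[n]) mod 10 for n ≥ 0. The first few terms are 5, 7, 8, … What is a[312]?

0

Listing terms: a[0] = 5,  a[1] = 7,  a[2] = 8,  a[3] = 6,  a[4] = 0,  a[5] = 2,  a[6] = 8,  a[7] = 6.
Since (a[6], a[7]) = (a[2], a[3]) = (8, 6) (two consecutive terms determine the rest), the sequence is eventually periodic: after a pre-period of length 2 it cycles with period 4.
For n ≥ 2, a[n] depends only on (n - 2) mod 4. (312 - 2) mod 4 = 2, so a[312] = a[4] = 0.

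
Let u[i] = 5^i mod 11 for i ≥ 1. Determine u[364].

9

We have u[1] = 5; u[2] = 3; u[3] = 4; u[4] = 9; u[5] = 1; u[6] = 5.
The sequence repeats with period 5.
(364 - 1) mod 5 = 3, so u[364] = u[4] = 9.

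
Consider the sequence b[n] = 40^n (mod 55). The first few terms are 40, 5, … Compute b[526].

15

Computing terms: b[1] = 40,  b[2] = 5,  b[3] = 35,  b[4] = 25,  b[5] = 10,  b[6] = 15,  b[7] = 50,  b[8] = 20,  b[9] = 30,  b[10] = 45,  b[11] = 40.
The sequence repeats with period 10.
So b[526] = b[1 + ((526-1) mod 10)] = b[6] = 15.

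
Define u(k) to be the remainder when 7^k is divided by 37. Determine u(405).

1

We have u(1) = 7; u(2) = 12; u(3) = 10; u(4) = 33; u(5) = 9; u(6) = 26; u(7) = 34; u(8) = 16; u(9) = 1; u(10) = 7.
Since u(10) = u(1) = 7, the sequence is periodic with period 9.
So u(405) = u(1 + ((405-1) mod 9)) = u(9) = 1.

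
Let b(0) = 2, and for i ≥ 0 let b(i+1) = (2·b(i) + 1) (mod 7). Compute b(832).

5

We have b(0) = 2; b(1) = 5; b(2) = 4; b(3) = 2.
Since b(3) = b(0) = 2, the sequence is periodic with period 3.
(832 - 0) mod 3 = 1, so b(832) = b(1) = 5.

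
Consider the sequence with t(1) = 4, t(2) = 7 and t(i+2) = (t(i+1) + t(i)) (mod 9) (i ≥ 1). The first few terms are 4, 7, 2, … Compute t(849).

1

t(1) = 4, t(2) = 7, t(3) = 2, t(4) = 0, t(5) = 2, t(6) = 2, t(7) = 4, t(8) = 6, t(9) = 1, t(10) = 7, t(11) = 8, t(12) = 6, t(13) = 5, t(14) = 2, t(15) = 7, t(16) = 0, t(17) = 7, t(18) = 7, t(19) = 5, t(20) = 3, t(21) = 8, t(22) = 2, t(23) = 1, t(24) = 3, t(25) = 4, t(26) = 7.
Since (t(25), t(26)) = (t(1), t(2)) = (4, 7) (two consecutive terms determine the rest), the sequence is periodic with period 24.
(849 - 1) mod 24 = 8, so t(849) = t(9) = 1.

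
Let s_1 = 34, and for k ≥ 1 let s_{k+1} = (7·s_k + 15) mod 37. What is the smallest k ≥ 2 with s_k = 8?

Computing terms: s_1 = 34; s_2 = 31; s_3 = 10; s_4 = 11; s_5 = 18; s_6 = 30; s_7 = 3; s_8 = 36; s_9 = 8; s_{10} = 34.
Since s_{10} = s_1 = 34, the sequence is periodic with period 9.
The value 8 first appears (with k ≥ 2) at s_9.

9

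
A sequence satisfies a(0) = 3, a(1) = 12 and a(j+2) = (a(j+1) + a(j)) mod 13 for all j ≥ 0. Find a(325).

We have a(0) = 3; a(1) = 12; a(2) = 2; a(3) = 1; a(4) = 3; a(5) = 4; a(6) = 7; a(7) = 11; a(8) = 5; a(9) = 3; a(10) = 8; a(11) = 11; a(12) = 6; a(13) = 4; a(14) = 10; a(15) = 1; a(16) = 11; a(17) = 12; a(18) = 10; a(19) = 9; a(20) = 6; a(21) = 2; a(22) = 8; a(23) = 10; a(24) = 5; a(25) = 2; a(26) = 7; a(27) = 9; a(28) = 3; a(29) = 12.
Since (a(28), a(29)) = (a(0), a(1)) = (3, 12) (two consecutive terms determine the rest), the sequence is periodic with period 28.
So a(325) = a(0 + ((325-0) mod 28)) = a(17) = 12.

12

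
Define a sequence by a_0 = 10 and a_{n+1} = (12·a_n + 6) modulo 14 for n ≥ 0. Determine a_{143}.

We have a_0 = 10, a_1 = 0, a_2 = 6, a_3 = 8, a_4 = 4, a_5 = 12, a_6 = 10.
The sequence repeats with period 6.
(143 - 0) mod 6 = 5, so a_{143} = a_5 = 12.

12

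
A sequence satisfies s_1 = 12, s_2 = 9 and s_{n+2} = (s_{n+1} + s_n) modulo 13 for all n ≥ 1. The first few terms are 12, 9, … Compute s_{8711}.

8

s_1 = 12, s_2 = 9, s_3 = 8, s_4 = 4, s_5 = 12, s_6 = 3, s_7 = 2, s_8 = 5, s_9 = 7, s_{10} = 12, s_{11} = 6, s_{12} = 5, s_{13} = 11, s_{14} = 3, s_{15} = 1, s_{16} = 4, s_{17} = 5, s_{18} = 9, s_{19} = 1, s_{20} = 10, s_{21} = 11, s_{22} = 8, s_{23} = 6, s_{24} = 1, s_{25} = 7, s_{26} = 8, s_{27} = 2, s_{28} = 10, s_{29} = 12, s_{30} = 9.
Since (s_{29}, s_{30}) = (s_1, s_2) = (12, 9) (two consecutive terms determine the rest), the sequence is periodic with period 28.
So s_{8711} = s_{1 + ((8711-1) mod 28)} = s_3 = 8.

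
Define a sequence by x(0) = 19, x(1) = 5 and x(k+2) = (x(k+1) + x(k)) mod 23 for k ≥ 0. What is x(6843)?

Listing terms: x(0) = 19,  x(1) = 5,  x(2) = 1,  x(3) = 6,  x(4) = 7,  x(5) = 13,  x(6) = 20,  x(7) = 10,  x(8) = 7,  x(9) = 17,  x(10) = 1,  x(11) = 18,  x(12) = 19,  x(13) = 14,  x(14) = 10,  x(15) = 1,  x(16) = 11,  x(17) = 12,  x(18) = 0,  x(19) = 12,  x(20) = 12,  x(21) = 1,  x(22) = 13,  x(23) = 14,  x(24) = 4,  x(25) = 18,  x(26) = 22,  x(27) = 17,  x(28) = 16,  x(29) = 10,  x(30) = 3,  x(31) = 13,  x(32) = 16,  x(33) = 6,  x(34) = 22,  x(35) = 5,  x(36) = 4,  x(37) = 9,  x(38) = 13,  x(39) = 22,  x(40) = 12,  x(41) = 11,  x(42) = 0,  x(43) = 11,  x(44) = 11,  x(45) = 22,  x(46) = 10,  x(47) = 9,  x(48) = 19,  x(49) = 5.
The sequence repeats with period 48.
So x(6843) = x(0 + ((6843-0) mod 48)) = x(27) = 17.

17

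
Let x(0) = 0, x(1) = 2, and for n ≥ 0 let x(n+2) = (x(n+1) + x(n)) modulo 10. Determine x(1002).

We have x(0) = 0,  x(1) = 2,  x(2) = 2,  x(3) = 4,  x(4) = 6,  x(5) = 0,  x(6) = 6,  x(7) = 6,  x(8) = 2,  x(9) = 8,  x(10) = 0,  x(11) = 8,  x(12) = 8,  x(13) = 6,  x(14) = 4,  x(15) = 0,  x(16) = 4,  x(17) = 4,  x(18) = 8,  x(19) = 2,  x(20) = 0,  x(21) = 2.
Since (x(20), x(21)) = (x(0), x(1)) = (0, 2) (two consecutive terms determine the rest), the sequence is periodic with period 20.
(1002 - 0) mod 20 = 2, so x(1002) = x(2) = 2.

2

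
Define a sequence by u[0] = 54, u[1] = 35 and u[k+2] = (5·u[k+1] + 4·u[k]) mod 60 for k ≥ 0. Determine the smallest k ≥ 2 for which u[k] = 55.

u[0] = 54, u[1] = 35, u[2] = 31, u[3] = 55, u[4] = 39, u[5] = 55, u[6] = 11, u[7] = 35, u[8] = 39, u[9] = 35, u[10] = 31.
Since (u[9], u[10]) = (u[1], u[2]) = (35, 31) (two consecutive terms determine the rest), the sequence is eventually periodic: after a pre-period of length 1 it cycles with period 8.
The value 55 first appears (with k ≥ 2) at u[3].

3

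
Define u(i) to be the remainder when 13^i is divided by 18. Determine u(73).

13

We have u(0) = 1; u(1) = 13; u(2) = 7; u(3) = 1.
Since u(3) = u(0) = 1, the sequence is periodic with period 3.
So u(73) = u(0 + ((73-0) mod 3)) = u(1) = 13.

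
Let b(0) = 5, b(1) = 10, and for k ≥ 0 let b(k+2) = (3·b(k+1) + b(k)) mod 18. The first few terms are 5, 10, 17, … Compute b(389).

13

Computing terms: b(0) = 5; b(1) = 10; b(2) = 17; b(3) = 7; b(4) = 2; b(5) = 13; b(6) = 5; b(7) = 10.
Since (b(6), b(7)) = (b(0), b(1)) = (5, 10) (two consecutive terms determine the rest), the sequence is periodic with period 6.
(389 - 0) mod 6 = 5, so b(389) = b(5) = 13.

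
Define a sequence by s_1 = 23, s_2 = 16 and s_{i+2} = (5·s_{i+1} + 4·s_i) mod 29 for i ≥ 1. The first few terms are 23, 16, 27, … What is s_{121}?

Computing terms: s_1 = 23; s_2 = 16; s_3 = 27; s_4 = 25; s_5 = 1; s_6 = 18; s_7 = 7; s_8 = 20; s_9 = 12; s_{10} = 24; s_{11} = 23; s_{12} = 8; s_{13} = 16; s_{14} = 25; s_{15} = 15; s_{16} = 1; s_{17} = 7; s_{18} = 10; s_{19} = 20; s_{20} = 24; s_{21} = 26; s_{22} = 23; s_{23} = 16.
Since (s_{22}, s_{23}) = (s_1, s_2) = (23, 16) (two consecutive terms determine the rest), the sequence is periodic with period 21.
So s_{121} = s_{1 + ((121-1) mod 21)} = s_{16} = 1.

1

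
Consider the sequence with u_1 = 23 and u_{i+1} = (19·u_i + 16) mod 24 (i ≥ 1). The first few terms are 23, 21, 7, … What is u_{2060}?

21

Computing terms: u_1 = 23, u_2 = 21, u_3 = 7, u_4 = 5, u_5 = 15, u_6 = 13, u_7 = 23.
The sequence repeats with period 6.
(2060 - 1) mod 6 = 1, so u_{2060} = u_2 = 21.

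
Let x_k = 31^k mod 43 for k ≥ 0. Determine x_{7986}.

x_0 = 1, x_1 = 31, x_2 = 15, x_3 = 35, x_4 = 10, x_5 = 9, x_6 = 21, x_7 = 6, x_8 = 14, x_9 = 4, x_{10} = 38, x_{11} = 17, x_{12} = 11, x_{13} = 40, x_{14} = 36, x_{15} = 41, x_{16} = 24, x_{17} = 13, x_{18} = 16, x_{19} = 23, x_{20} = 25, x_{21} = 1.
The sequence repeats with period 21.
So x_{7986} = x_{0 + ((7986-0) mod 21)} = x_6 = 21.

21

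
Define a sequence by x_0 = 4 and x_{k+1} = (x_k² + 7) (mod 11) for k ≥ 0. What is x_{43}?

10

x_0 = 4,  x_1 = 1,  x_2 = 8,  x_3 = 5,  x_4 = 10,  x_5 = 8.
Since x_5 = x_2 = 8, the sequence is eventually periodic: after a pre-period of length 2 it cycles with period 3.
For k ≥ 2, x_k depends only on (k - 2) mod 3. (43 - 2) mod 3 = 2, so x_{43} = x_4 = 10.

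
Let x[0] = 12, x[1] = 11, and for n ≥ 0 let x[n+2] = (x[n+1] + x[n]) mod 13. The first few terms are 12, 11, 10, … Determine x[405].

1

Computing terms: x[0] = 12,  x[1] = 11,  x[2] = 10,  x[3] = 8,  x[4] = 5,  x[5] = 0,  x[6] = 5,  x[7] = 5,  x[8] = 10,  x[9] = 2,  x[10] = 12,  x[11] = 1,  x[12] = 0,  x[13] = 1,  x[14] = 1,  x[15] = 2,  x[16] = 3,  x[17] = 5,  x[18] = 8,  x[19] = 0,  x[20] = 8,  x[21] = 8,  x[22] = 3,  x[23] = 11,  x[24] = 1,  x[25] = 12,  x[26] = 0,  x[27] = 12,  x[28] = 12,  x[29] = 11.
The sequence repeats with period 28.
(405 - 0) mod 28 = 13, so x[405] = x[13] = 1.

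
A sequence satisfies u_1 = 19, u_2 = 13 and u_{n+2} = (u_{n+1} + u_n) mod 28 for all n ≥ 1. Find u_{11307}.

We have u_1 = 19,  u_2 = 13,  u_3 = 4,  u_4 = 17,  u_5 = 21,  u_6 = 10,  u_7 = 3,  u_8 = 13,  u_9 = 16,  u_{10} = 1,  u_{11} = 17,  u_{12} = 18,  u_{13} = 7,  u_{14} = 25,  u_{15} = 4,  u_{16} = 1,  u_{17} = 5,  u_{18} = 6,  u_{19} = 11,  u_{20} = 17,  u_{21} = 0,  u_{22} = 17,  u_{23} = 17,  u_{24} = 6,  u_{25} = 23,  u_{26} = 1,  u_{27} = 24,  u_{28} = 25,  u_{29} = 21,  u_{30} = 18,  u_{31} = 11,  u_{32} = 1,  u_{33} = 12,  u_{34} = 13,  u_{35} = 25,  u_{36} = 10,  u_{37} = 7,  u_{38} = 17,  u_{39} = 24,  u_{40} = 13,  u_{41} = 9,  u_{42} = 22,  u_{43} = 3,  u_{44} = 25,  u_{45} = 0,  u_{46} = 25,  u_{47} = 25,  u_{48} = 22,  u_{49} = 19,  u_{50} = 13.
Since (u_{49}, u_{50}) = (u_1, u_2) = (19, 13) (two consecutive terms determine the rest), the sequence is periodic with period 48.
So u_{11307} = u_{1 + ((11307-1) mod 48)} = u_{27} = 24.

24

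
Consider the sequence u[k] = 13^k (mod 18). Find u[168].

u[1] = 13,  u[2] = 7,  u[3] = 1,  u[4] = 13.
Since u[4] = u[1] = 13, the sequence is periodic with period 3.
(168 - 1) mod 3 = 2, so u[168] = u[3] = 1.

1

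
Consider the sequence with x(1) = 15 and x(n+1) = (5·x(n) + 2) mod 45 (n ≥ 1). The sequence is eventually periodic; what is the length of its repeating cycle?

6

We have x(1) = 15; x(2) = 32; x(3) = 27; x(4) = 2; x(5) = 12; x(6) = 17; x(7) = 42; x(8) = 32.
Since x(8) = x(2) = 32, the sequence is eventually periodic: after a pre-period of length 1 it cycles with period 6.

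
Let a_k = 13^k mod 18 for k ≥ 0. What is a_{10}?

13

a_0 = 1; a_1 = 13; a_2 = 7; a_3 = 1.
The sequence repeats with period 3.
So a_{10} = a_{0 + ((10-0) mod 3)} = a_1 = 13.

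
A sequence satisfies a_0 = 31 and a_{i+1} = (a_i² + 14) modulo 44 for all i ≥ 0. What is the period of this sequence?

3

Computing terms: a_0 = 31, a_1 = 7, a_2 = 19, a_3 = 23, a_4 = 15, a_5 = 19.
Since a_5 = a_2 = 19, the sequence is eventually periodic: after a pre-period of length 2 it cycles with period 3.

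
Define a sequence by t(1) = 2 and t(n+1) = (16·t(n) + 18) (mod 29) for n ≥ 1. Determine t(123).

27

t(1) = 2,  t(2) = 21,  t(3) = 6,  t(4) = 27,  t(5) = 15,  t(6) = 26,  t(7) = 28,  t(8) = 2.
The sequence repeats with period 7.
(123 - 1) mod 7 = 3, so t(123) = t(4) = 27.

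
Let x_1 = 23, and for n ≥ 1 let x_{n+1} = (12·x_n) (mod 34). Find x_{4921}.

x_1 = 23, x_2 = 4, x_3 = 14, x_4 = 32, x_5 = 10, x_6 = 18, x_7 = 12, x_8 = 8, x_9 = 28, x_{10} = 30, x_{11} = 20, x_{12} = 2, x_{13} = 24, x_{14} = 16, x_{15} = 22, x_{16} = 26, x_{17} = 6, x_{18} = 4.
Since x_{18} = x_2 = 4, the sequence is eventually periodic: after a pre-period of length 1 it cycles with period 16.
For n ≥ 2, x_n depends only on (n - 2) mod 16. (4921 - 2) mod 16 = 7, so x_{4921} = x_9 = 28.

28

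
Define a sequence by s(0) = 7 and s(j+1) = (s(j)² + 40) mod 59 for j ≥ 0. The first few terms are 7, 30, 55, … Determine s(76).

We have s(0) = 7; s(1) = 30; s(2) = 55; s(3) = 56; s(4) = 49; s(5) = 22; s(6) = 52; s(7) = 30.
Since s(7) = s(1) = 30, the sequence is eventually periodic: after a pre-period of length 1 it cycles with period 6.
For j ≥ 1, s(j) depends only on (j - 1) mod 6. (76 - 1) mod 6 = 3, so s(76) = s(4) = 49.

49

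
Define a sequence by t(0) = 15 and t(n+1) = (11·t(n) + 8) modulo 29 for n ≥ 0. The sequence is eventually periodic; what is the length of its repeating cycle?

28

Computing terms: t(0) = 15, t(1) = 28, t(2) = 26, t(3) = 4, t(4) = 23, t(5) = 0, t(6) = 8, t(7) = 9, t(8) = 20, t(9) = 25, t(10) = 22, t(11) = 18, t(12) = 3, t(13) = 12, t(14) = 24, t(15) = 11, t(16) = 13, t(17) = 6, t(18) = 16, t(19) = 10, t(20) = 2, t(21) = 1, t(22) = 19, t(23) = 14, t(24) = 17, t(25) = 21, t(26) = 7, t(27) = 27, t(28) = 15.
The sequence repeats with period 28.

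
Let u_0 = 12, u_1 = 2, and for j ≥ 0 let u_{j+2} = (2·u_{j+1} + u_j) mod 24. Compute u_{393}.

u_0 = 12; u_1 = 2; u_2 = 16; u_3 = 10; u_4 = 12; u_5 = 10; u_6 = 8; u_7 = 2; u_8 = 12; u_9 = 2.
The sequence repeats with period 8.
So u_{393} = u_{0 + ((393-0) mod 8)} = u_1 = 2.

2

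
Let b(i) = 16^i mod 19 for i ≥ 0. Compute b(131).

4

We have b(0) = 1, b(1) = 16, b(2) = 9, b(3) = 11, b(4) = 5, b(5) = 4, b(6) = 7, b(7) = 17, b(8) = 6, b(9) = 1.
The sequence repeats with period 9.
So b(131) = b(0 + ((131-0) mod 9)) = b(5) = 4.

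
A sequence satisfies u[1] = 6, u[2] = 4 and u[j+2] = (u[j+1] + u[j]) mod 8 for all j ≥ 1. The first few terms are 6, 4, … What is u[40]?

6

Computing terms: u[1] = 6, u[2] = 4, u[3] = 2, u[4] = 6, u[5] = 0, u[6] = 6, u[7] = 6, u[8] = 4.
Since (u[7], u[8]) = (u[1], u[2]) = (6, 4) (two consecutive terms determine the rest), the sequence is periodic with period 6.
(40 - 1) mod 6 = 3, so u[40] = u[4] = 6.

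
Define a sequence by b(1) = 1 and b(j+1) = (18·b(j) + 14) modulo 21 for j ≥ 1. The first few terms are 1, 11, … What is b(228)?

2

Computing terms: b(1) = 1,  b(2) = 11,  b(3) = 2,  b(4) = 8,  b(5) = 11.
Since b(5) = b(2) = 11, the sequence is eventually periodic: after a pre-period of length 1 it cycles with period 3.
For j ≥ 2, b(j) depends only on (j - 2) mod 3. (228 - 2) mod 3 = 1, so b(228) = b(3) = 2.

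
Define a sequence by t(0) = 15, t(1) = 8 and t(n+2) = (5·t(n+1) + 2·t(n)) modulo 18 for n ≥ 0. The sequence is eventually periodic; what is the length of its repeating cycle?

3

t(0) = 15; t(1) = 8; t(2) = 16; t(3) = 6; t(4) = 8; t(5) = 16.
Since (t(4), t(5)) = (t(1), t(2)) = (8, 16) (two consecutive terms determine the rest), the sequence is eventually periodic: after a pre-period of length 1 it cycles with period 3.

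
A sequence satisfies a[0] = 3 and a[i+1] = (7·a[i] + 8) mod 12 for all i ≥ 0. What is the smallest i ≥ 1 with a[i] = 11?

4

Listing terms: a[0] = 3; a[1] = 5; a[2] = 7; a[3] = 9; a[4] = 11; a[5] = 1; a[6] = 3.
The sequence repeats with period 6.
The value 11 first appears (with i ≥ 1) at a[4].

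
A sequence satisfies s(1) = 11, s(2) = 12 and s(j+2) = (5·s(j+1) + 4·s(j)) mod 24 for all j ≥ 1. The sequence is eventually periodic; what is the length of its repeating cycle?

8

Computing terms: s(1) = 11; s(2) = 12; s(3) = 8; s(4) = 16; s(5) = 16; s(6) = 0; s(7) = 16; s(8) = 8; s(9) = 8; s(10) = 0; s(11) = 8; s(12) = 16.
Since (s(11), s(12)) = (s(3), s(4)) = (8, 16) (two consecutive terms determine the rest), the sequence is eventually periodic: after a pre-period of length 2 it cycles with period 8.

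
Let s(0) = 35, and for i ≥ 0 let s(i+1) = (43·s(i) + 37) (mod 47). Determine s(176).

34

Listing terms: s(0) = 35,  s(1) = 38,  s(2) = 26,  s(3) = 27,  s(4) = 23,  s(5) = 39,  s(6) = 22,  s(7) = 43,  s(8) = 6,  s(9) = 13,  s(10) = 32,  s(11) = 3,  s(12) = 25,  s(13) = 31,  s(14) = 7,  s(15) = 9,  s(16) = 1,  s(17) = 33,  s(18) = 46,  s(19) = 41,  s(20) = 14,  s(21) = 28,  s(22) = 19,  s(23) = 8,  s(24) = 5,  s(25) = 17,  s(26) = 16,  s(27) = 20,  s(28) = 4,  s(29) = 21,  s(30) = 0,  s(31) = 37,  s(32) = 30,  s(33) = 11,  s(34) = 40,  s(35) = 18,  s(36) = 12,  s(37) = 36,  s(38) = 34,  s(39) = 42,  s(40) = 10,  s(41) = 44,  s(42) = 2,  s(43) = 29,  s(44) = 15,  s(45) = 24,  s(46) = 35.
The sequence repeats with period 46.
So s(176) = s(0 + ((176-0) mod 46)) = s(38) = 34.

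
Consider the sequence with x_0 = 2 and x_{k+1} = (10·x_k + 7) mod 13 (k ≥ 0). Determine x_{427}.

We have x_0 = 2; x_1 = 1; x_2 = 4; x_3 = 8; x_4 = 9; x_5 = 6; x_6 = 2.
Since x_6 = x_0 = 2, the sequence is periodic with period 6.
(427 - 0) mod 6 = 1, so x_{427} = x_1 = 1.

1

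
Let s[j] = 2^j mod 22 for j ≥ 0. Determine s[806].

20

Listing terms: s[0] = 1, s[1] = 2, s[2] = 4, s[3] = 8, s[4] = 16, s[5] = 10, s[6] = 20, s[7] = 18, s[8] = 14, s[9] = 6, s[10] = 12, s[11] = 2.
Since s[11] = s[1] = 2, the sequence is eventually periodic: after a pre-period of length 1 it cycles with period 10.
For j ≥ 1, s[j] depends only on (j - 1) mod 10. (806 - 1) mod 10 = 5, so s[806] = s[6] = 20.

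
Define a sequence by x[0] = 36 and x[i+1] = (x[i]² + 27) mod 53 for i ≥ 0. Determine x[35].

34

Computing terms: x[0] = 36,  x[1] = 51,  x[2] = 31,  x[3] = 34,  x[4] = 17,  x[5] = 51.
Since x[5] = x[1] = 51, the sequence is eventually periodic: after a pre-period of length 1 it cycles with period 4.
For i ≥ 1, x[i] depends only on (i - 1) mod 4. (35 - 1) mod 4 = 2, so x[35] = x[3] = 34.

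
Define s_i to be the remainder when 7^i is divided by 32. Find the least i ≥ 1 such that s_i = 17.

s_0 = 1; s_1 = 7; s_2 = 17; s_3 = 23; s_4 = 1.
Since s_4 = s_0 = 1, the sequence is periodic with period 4.
The value 17 first appears (with i ≥ 1) at s_2.

2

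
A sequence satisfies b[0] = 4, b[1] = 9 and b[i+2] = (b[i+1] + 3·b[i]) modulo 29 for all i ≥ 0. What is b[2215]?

Listing terms: b[0] = 4, b[1] = 9, b[2] = 21, b[3] = 19, b[4] = 24, b[5] = 23, b[6] = 8, b[7] = 19, b[8] = 14, b[9] = 13, b[10] = 26, b[11] = 7, b[12] = 27, b[13] = 19, b[14] = 13, b[15] = 12, b[16] = 22, b[17] = 0, b[18] = 8, b[19] = 8, b[20] = 3, b[21] = 27, b[22] = 7, b[23] = 1, b[24] = 22, b[25] = 25, b[26] = 4, b[27] = 21, b[28] = 4, b[29] = 9.
Since (b[28], b[29]) = (b[0], b[1]) = (4, 9) (two consecutive terms determine the rest), the sequence is periodic with period 28.
(2215 - 0) mod 28 = 3, so b[2215] = b[3] = 19.

19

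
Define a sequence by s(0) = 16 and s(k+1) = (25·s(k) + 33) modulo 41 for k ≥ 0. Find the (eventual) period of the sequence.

Computing terms: s(0) = 16, s(1) = 23, s(2) = 34, s(3) = 22, s(4) = 9, s(5) = 12, s(6) = 5, s(7) = 35, s(8) = 6, s(9) = 19, s(10) = 16.
The sequence repeats with period 10.

10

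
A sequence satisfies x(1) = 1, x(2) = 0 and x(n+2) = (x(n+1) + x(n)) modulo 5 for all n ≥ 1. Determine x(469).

3

Computing terms: x(1) = 1; x(2) = 0; x(3) = 1; x(4) = 1; x(5) = 2; x(6) = 3; x(7) = 0; x(8) = 3; x(9) = 3; x(10) = 1; x(11) = 4; x(12) = 0; x(13) = 4; x(14) = 4; x(15) = 3; x(16) = 2; x(17) = 0; x(18) = 2; x(19) = 2; x(20) = 4; x(21) = 1; x(22) = 0.
Since (x(21), x(22)) = (x(1), x(2)) = (1, 0) (two consecutive terms determine the rest), the sequence is periodic with period 20.
So x(469) = x(1 + ((469-1) mod 20)) = x(9) = 3.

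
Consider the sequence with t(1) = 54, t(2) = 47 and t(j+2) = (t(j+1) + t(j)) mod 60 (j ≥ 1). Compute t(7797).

Computing terms: t(1) = 54,  t(2) = 47,  t(3) = 41,  t(4) = 28,  t(5) = 9,  t(6) = 37,  t(7) = 46,  t(8) = 23,  t(9) = 9,  t(10) = 32,  t(11) = 41,  t(12) = 13,  t(13) = 54,  t(14) = 7,  t(15) = 1,  t(16) = 8,  t(17) = 9,  t(18) = 17,  t(19) = 26,  t(20) = 43,  t(21) = 9,  t(22) = 52,  t(23) = 1,  t(24) = 53,  t(25) = 54,  t(26) = 47.
The sequence repeats with period 24.
(7797 - 1) mod 24 = 20, so t(7797) = t(21) = 9.

9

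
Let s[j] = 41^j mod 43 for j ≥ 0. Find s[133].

1

Computing terms: s[0] = 1, s[1] = 41, s[2] = 4, s[3] = 35, s[4] = 16, s[5] = 11, s[6] = 21, s[7] = 1.
The sequence repeats with period 7.
So s[133] = s[0 + ((133-0) mod 7)] = s[0] = 1.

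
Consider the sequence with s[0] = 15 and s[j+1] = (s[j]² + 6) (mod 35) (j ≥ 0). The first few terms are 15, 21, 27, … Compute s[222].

20

Listing terms: s[0] = 15; s[1] = 21; s[2] = 27; s[3] = 0; s[4] = 6; s[5] = 7; s[6] = 20; s[7] = 21.
Since s[7] = s[1] = 21, the sequence is eventually periodic: after a pre-period of length 1 it cycles with period 6.
For j ≥ 1, s[j] depends only on (j - 1) mod 6. (222 - 1) mod 6 = 5, so s[222] = s[6] = 20.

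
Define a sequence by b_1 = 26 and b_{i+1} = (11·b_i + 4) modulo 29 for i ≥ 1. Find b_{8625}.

26

b_1 = 26,  b_2 = 0,  b_3 = 4,  b_4 = 19,  b_5 = 10,  b_6 = 27,  b_7 = 11,  b_8 = 9,  b_9 = 16,  b_{10} = 6,  b_{11} = 12,  b_{12} = 20,  b_{13} = 21,  b_{14} = 3,  b_{15} = 8,  b_{16} = 5,  b_{17} = 1,  b_{18} = 15,  b_{19} = 24,  b_{20} = 7,  b_{21} = 23,  b_{22} = 25,  b_{23} = 18,  b_{24} = 28,  b_{25} = 22,  b_{26} = 14,  b_{27} = 13,  b_{28} = 2,  b_{29} = 26.
Since b_{29} = b_1 = 26, the sequence is periodic with period 28.
(8625 - 1) mod 28 = 0, so b_{8625} = b_1 = 26.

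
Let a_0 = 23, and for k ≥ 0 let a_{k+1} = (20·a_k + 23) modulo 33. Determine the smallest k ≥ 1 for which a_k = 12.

5

We have a_0 = 23, a_1 = 21, a_2 = 14, a_3 = 6, a_4 = 11, a_5 = 12, a_6 = 32, a_7 = 3, a_8 = 17, a_9 = 0, a_{10} = 23.
The sequence repeats with period 10.
The value 12 first appears (with k ≥ 1) at a_5.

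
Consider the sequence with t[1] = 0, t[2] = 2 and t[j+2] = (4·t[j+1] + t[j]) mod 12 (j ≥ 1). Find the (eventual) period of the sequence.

We have t[1] = 0,  t[2] = 2,  t[3] = 8,  t[4] = 10,  t[5] = 0,  t[6] = 10,  t[7] = 4,  t[8] = 2,  t[9] = 0,  t[10] = 2.
Since (t[9], t[10]) = (t[1], t[2]) = (0, 2) (two consecutive terms determine the rest), the sequence is periodic with period 8.

8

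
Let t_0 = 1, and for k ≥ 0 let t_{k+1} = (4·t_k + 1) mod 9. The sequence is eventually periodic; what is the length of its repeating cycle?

Listing terms: t_0 = 1; t_1 = 5; t_2 = 3; t_3 = 4; t_4 = 8; t_5 = 6; t_6 = 7; t_7 = 2; t_8 = 0; t_9 = 1.
Since t_9 = t_0 = 1, the sequence is periodic with period 9.

9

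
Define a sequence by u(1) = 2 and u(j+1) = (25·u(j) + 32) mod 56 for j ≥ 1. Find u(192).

10

We have u(1) = 2, u(2) = 26, u(3) = 10, u(4) = 2.
The sequence repeats with period 3.
So u(192) = u(1 + ((192-1) mod 3)) = u(3) = 10.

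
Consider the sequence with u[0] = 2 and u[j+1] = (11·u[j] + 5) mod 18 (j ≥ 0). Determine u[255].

15

We have u[0] = 2; u[1] = 9; u[2] = 14; u[3] = 15; u[4] = 8; u[5] = 3; u[6] = 2.
Since u[6] = u[0] = 2, the sequence is periodic with period 6.
(255 - 0) mod 6 = 3, so u[255] = u[3] = 15.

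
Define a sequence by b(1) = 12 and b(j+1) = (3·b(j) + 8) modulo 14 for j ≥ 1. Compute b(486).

Computing terms: b(1) = 12,  b(2) = 2,  b(3) = 0,  b(4) = 8,  b(5) = 4,  b(6) = 6,  b(7) = 12.
Since b(7) = b(1) = 12, the sequence is periodic with period 6.
So b(486) = b(1 + ((486-1) mod 6)) = b(6) = 6.

6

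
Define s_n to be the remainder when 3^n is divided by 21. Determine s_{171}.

We have s_0 = 1,  s_1 = 3,  s_2 = 9,  s_3 = 6,  s_4 = 18,  s_5 = 12,  s_6 = 15,  s_7 = 3.
Since s_7 = s_1 = 3, the sequence is eventually periodic: after a pre-period of length 1 it cycles with period 6.
For n ≥ 1, s_n depends only on (n - 1) mod 6. (171 - 1) mod 6 = 2, so s_{171} = s_3 = 6.

6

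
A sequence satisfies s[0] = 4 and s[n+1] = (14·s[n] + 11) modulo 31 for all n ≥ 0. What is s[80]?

s[0] = 4,  s[1] = 5,  s[2] = 19,  s[3] = 29,  s[4] = 14,  s[5] = 21,  s[6] = 26,  s[7] = 3,  s[8] = 22,  s[9] = 9,  s[10] = 13,  s[11] = 7,  s[12] = 16,  s[13] = 18,  s[14] = 15,  s[15] = 4.
The sequence repeats with period 15.
(80 - 0) mod 15 = 5, so s[80] = s[5] = 21.

21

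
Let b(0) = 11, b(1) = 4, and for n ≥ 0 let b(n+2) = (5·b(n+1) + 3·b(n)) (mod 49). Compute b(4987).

We have b(0) = 11; b(1) = 4; b(2) = 4; b(3) = 32; b(4) = 25; b(5) = 25; b(6) = 4; b(7) = 46; b(8) = 46; b(9) = 25; b(10) = 18; b(11) = 18; b(12) = 46; b(13) = 39; b(14) = 39; b(15) = 18; b(16) = 11; b(17) = 11; b(18) = 39; b(19) = 32; b(20) = 32; b(21) = 11; b(22) = 4.
The sequence repeats with period 21.
So b(4987) = b(0 + ((4987-0) mod 21)) = b(10) = 18.

18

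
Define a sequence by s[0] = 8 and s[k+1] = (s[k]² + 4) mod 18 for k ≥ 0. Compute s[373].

14

We have s[0] = 8, s[1] = 14, s[2] = 2, s[3] = 8.
The sequence repeats with period 3.
(373 - 0) mod 3 = 1, so s[373] = s[1] = 14.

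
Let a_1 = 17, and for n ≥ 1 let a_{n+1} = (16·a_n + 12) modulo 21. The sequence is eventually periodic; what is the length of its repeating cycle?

3

Listing terms: a_1 = 17, a_2 = 11, a_3 = 20, a_4 = 17.
Since a_4 = a_1 = 17, the sequence is periodic with period 3.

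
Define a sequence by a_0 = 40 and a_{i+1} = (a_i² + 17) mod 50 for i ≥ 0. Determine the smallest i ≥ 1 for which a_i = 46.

8

Computing terms: a_0 = 40, a_1 = 17, a_2 = 6, a_3 = 3, a_4 = 26, a_5 = 43, a_6 = 16, a_7 = 23, a_8 = 46, a_9 = 33, a_{10} = 6.
Since a_{10} = a_2 = 6, the sequence is eventually periodic: after a pre-period of length 2 it cycles with period 8.
The value 46 first appears (with i ≥ 1) at a_8.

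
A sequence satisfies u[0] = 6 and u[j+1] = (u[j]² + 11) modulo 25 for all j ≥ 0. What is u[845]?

10

We have u[0] = 6, u[1] = 22, u[2] = 20, u[3] = 11, u[4] = 7, u[5] = 10, u[6] = 11.
Since u[6] = u[3] = 11, the sequence is eventually periodic: after a pre-period of length 3 it cycles with period 3.
For j ≥ 3, u[j] depends only on (j - 3) mod 3. (845 - 3) mod 3 = 2, so u[845] = u[5] = 10.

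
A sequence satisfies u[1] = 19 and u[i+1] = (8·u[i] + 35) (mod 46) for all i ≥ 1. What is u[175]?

27

We have u[1] = 19, u[2] = 3, u[3] = 13, u[4] = 1, u[5] = 43, u[6] = 11, u[7] = 31, u[8] = 7, u[9] = 45, u[10] = 27, u[11] = 21, u[12] = 19.
The sequence repeats with period 11.
So u[175] = u[1 + ((175-1) mod 11)] = u[10] = 27.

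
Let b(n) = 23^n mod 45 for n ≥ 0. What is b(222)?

b(0) = 1,  b(1) = 23,  b(2) = 34,  b(3) = 17,  b(4) = 31,  b(5) = 38,  b(6) = 19,  b(7) = 32,  b(8) = 16,  b(9) = 8,  b(10) = 4,  b(11) = 2,  b(12) = 1.
The sequence repeats with period 12.
So b(222) = b(0 + ((222-0) mod 12)) = b(6) = 19.

19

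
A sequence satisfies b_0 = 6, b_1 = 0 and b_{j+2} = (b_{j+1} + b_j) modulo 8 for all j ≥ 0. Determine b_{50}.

6

b_0 = 6,  b_1 = 0,  b_2 = 6,  b_3 = 6,  b_4 = 4,  b_5 = 2,  b_6 = 6,  b_7 = 0.
The sequence repeats with period 6.
(50 - 0) mod 6 = 2, so b_{50} = b_2 = 6.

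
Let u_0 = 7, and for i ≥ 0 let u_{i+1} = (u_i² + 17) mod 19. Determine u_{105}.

Listing terms: u_0 = 7; u_1 = 9; u_2 = 3; u_3 = 7.
The sequence repeats with period 3.
(105 - 0) mod 3 = 0, so u_{105} = u_0 = 7.

7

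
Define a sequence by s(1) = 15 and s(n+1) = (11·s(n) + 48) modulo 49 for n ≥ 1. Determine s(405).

32

Computing terms: s(1) = 15,  s(2) = 17,  s(3) = 39,  s(4) = 36,  s(5) = 3,  s(6) = 32,  s(7) = 8,  s(8) = 38,  s(9) = 25,  s(10) = 29,  s(11) = 24,  s(12) = 18,  s(13) = 1,  s(14) = 10,  s(15) = 11,  s(16) = 22,  s(17) = 45,  s(18) = 4,  s(19) = 43,  s(20) = 31,  s(21) = 46,  s(22) = 15.
Since s(22) = s(1) = 15, the sequence is periodic with period 21.
(405 - 1) mod 21 = 5, so s(405) = s(6) = 32.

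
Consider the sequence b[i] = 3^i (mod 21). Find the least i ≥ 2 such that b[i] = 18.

4

Computing terms: b[1] = 3, b[2] = 9, b[3] = 6, b[4] = 18, b[5] = 12, b[6] = 15, b[7] = 3.
The sequence repeats with period 6.
The value 18 first appears (with i ≥ 2) at b[4].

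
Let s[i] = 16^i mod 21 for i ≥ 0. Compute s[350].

Computing terms: s[0] = 1,  s[1] = 16,  s[2] = 4,  s[3] = 1.
The sequence repeats with period 3.
So s[350] = s[0 + ((350-0) mod 3)] = s[2] = 4.

4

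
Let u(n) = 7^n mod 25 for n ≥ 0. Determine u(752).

1

Computing terms: u(0) = 1; u(1) = 7; u(2) = 24; u(3) = 18; u(4) = 1.
The sequence repeats with period 4.
(752 - 0) mod 4 = 0, so u(752) = u(0) = 1.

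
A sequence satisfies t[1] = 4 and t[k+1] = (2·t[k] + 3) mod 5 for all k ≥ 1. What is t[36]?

Computing terms: t[1] = 4; t[2] = 1; t[3] = 0; t[4] = 3; t[5] = 4.
The sequence repeats with period 4.
So t[36] = t[1 + ((36-1) mod 4)] = t[4] = 3.

3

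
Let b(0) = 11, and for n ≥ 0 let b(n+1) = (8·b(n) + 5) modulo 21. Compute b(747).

Listing terms: b(0) = 11; b(1) = 9; b(2) = 14; b(3) = 12; b(4) = 17; b(5) = 15; b(6) = 20; b(7) = 18; b(8) = 2; b(9) = 0; b(10) = 5; b(11) = 3; b(12) = 8; b(13) = 6; b(14) = 11.
Since b(14) = b(0) = 11, the sequence is periodic with period 14.
(747 - 0) mod 14 = 5, so b(747) = b(5) = 15.

15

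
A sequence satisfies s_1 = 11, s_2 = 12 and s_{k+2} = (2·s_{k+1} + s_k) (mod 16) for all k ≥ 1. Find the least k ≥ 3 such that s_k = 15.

s_1 = 11; s_2 = 12; s_3 = 3; s_4 = 2; s_5 = 7; s_6 = 0; s_7 = 7; s_8 = 14; s_9 = 3; s_{10} = 4; s_{11} = 11; s_{12} = 10; s_{13} = 15; s_{14} = 8; s_{15} = 15; s_{16} = 6; s_{17} = 11; s_{18} = 12.
The sequence repeats with period 16.
The value 15 first appears (with k ≥ 3) at s_{13}.

13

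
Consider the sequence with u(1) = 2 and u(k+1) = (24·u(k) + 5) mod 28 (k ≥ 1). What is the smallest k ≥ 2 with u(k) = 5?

Listing terms: u(1) = 2, u(2) = 25, u(3) = 17, u(4) = 21, u(5) = 5, u(6) = 13, u(7) = 9, u(8) = 25.
Since u(8) = u(2) = 25, the sequence is eventually periodic: after a pre-period of length 1 it cycles with period 6.
The value 5 first appears (with k ≥ 2) at u(5).

5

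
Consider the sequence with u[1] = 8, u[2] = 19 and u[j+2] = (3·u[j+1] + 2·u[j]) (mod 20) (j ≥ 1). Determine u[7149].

1

Listing terms: u[1] = 8; u[2] = 19; u[3] = 13; u[4] = 17; u[5] = 17; u[6] = 5; u[7] = 9; u[8] = 17; u[9] = 9; u[10] = 1; u[11] = 1; u[12] = 5; u[13] = 17; u[14] = 1; u[15] = 17; u[16] = 13; u[17] = 13; u[18] = 5; u[19] = 1; u[20] = 13; u[21] = 1; u[22] = 9; u[23] = 9; u[24] = 5; u[25] = 13; u[26] = 9; u[27] = 13; u[28] = 17.
Since (u[27], u[28]) = (u[3], u[4]) = (13, 17) (two consecutive terms determine the rest), the sequence is eventually periodic: after a pre-period of length 2 it cycles with period 24.
For j ≥ 3, u[j] depends only on (j - 3) mod 24. (7149 - 3) mod 24 = 18, so u[7149] = u[21] = 1.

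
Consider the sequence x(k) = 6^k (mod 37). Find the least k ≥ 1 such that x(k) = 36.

Listing terms: x(0) = 1, x(1) = 6, x(2) = 36, x(3) = 31, x(4) = 1.
Since x(4) = x(0) = 1, the sequence is periodic with period 4.
The value 36 first appears (with k ≥ 1) at x(2).

2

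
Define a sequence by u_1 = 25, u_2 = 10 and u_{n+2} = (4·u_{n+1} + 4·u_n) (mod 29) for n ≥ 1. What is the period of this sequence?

Listing terms: u_1 = 25,  u_2 = 10,  u_3 = 24,  u_4 = 20,  u_5 = 2,  u_6 = 1,  u_7 = 12,  u_8 = 23,  u_9 = 24,  u_{10} = 14,  u_{11} = 7,  u_{12} = 26,  u_{13} = 16,  u_{14} = 23,  u_{15} = 11,  u_{16} = 20,  u_{17} = 8,  u_{18} = 25,  u_{19} = 16,  u_{20} = 19,  u_{21} = 24,  u_{22} = 27,  u_{23} = 1,  u_{24} = 25,  u_{25} = 17,  u_{26} = 23,  u_{27} = 15,  u_{28} = 7,  u_{29} = 1,  u_{30} = 3,  u_{31} = 16,  u_{32} = 18,  u_{33} = 20,  u_{34} = 7,  u_{35} = 21,  u_{36} = 25,  u_{37} = 10.
Since (u_{36}, u_{37}) = (u_1, u_2) = (25, 10) (two consecutive terms determine the rest), the sequence is periodic with period 35.

35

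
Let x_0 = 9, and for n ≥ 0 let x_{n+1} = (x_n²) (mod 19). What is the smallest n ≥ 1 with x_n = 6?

2

We have x_0 = 9; x_1 = 5; x_2 = 6; x_3 = 17; x_4 = 4; x_5 = 16; x_6 = 9.
Since x_6 = x_0 = 9, the sequence is periodic with period 6.
The value 6 first appears (with n ≥ 1) at x_2.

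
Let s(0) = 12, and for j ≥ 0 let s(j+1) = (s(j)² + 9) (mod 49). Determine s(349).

We have s(0) = 12,  s(1) = 6,  s(2) = 45,  s(3) = 25,  s(4) = 46,  s(5) = 18,  s(6) = 39,  s(7) = 11,  s(8) = 32,  s(9) = 4,  s(10) = 25.
Since s(10) = s(3) = 25, the sequence is eventually periodic: after a pre-period of length 3 it cycles with period 7.
For j ≥ 3, s(j) depends only on (j - 3) mod 7. (349 - 3) mod 7 = 3, so s(349) = s(6) = 39.

39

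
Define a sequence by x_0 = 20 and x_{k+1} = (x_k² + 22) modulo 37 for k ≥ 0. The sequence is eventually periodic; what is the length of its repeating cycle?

4

Listing terms: x_0 = 20; x_1 = 15; x_2 = 25; x_3 = 18; x_4 = 13; x_5 = 6; x_6 = 21; x_7 = 19; x_8 = 13.
Since x_8 = x_4 = 13, the sequence is eventually periodic: after a pre-period of length 4 it cycles with period 4.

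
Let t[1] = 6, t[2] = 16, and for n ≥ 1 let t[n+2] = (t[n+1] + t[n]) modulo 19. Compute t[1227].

3

We have t[1] = 6, t[2] = 16, t[3] = 3, t[4] = 0, t[5] = 3, t[6] = 3, t[7] = 6, t[8] = 9, t[9] = 15, t[10] = 5, t[11] = 1, t[12] = 6, t[13] = 7, t[14] = 13, t[15] = 1, t[16] = 14, t[17] = 15, t[18] = 10, t[19] = 6, t[20] = 16.
The sequence repeats with period 18.
(1227 - 1) mod 18 = 2, so t[1227] = t[3] = 3.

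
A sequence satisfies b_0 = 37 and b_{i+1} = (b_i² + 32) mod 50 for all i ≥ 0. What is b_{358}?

3

We have b_0 = 37,  b_1 = 1,  b_2 = 33,  b_3 = 21,  b_4 = 23,  b_5 = 11,  b_6 = 3,  b_7 = 41,  b_8 = 13,  b_9 = 1.
Since b_9 = b_1 = 1, the sequence is eventually periodic: after a pre-period of length 1 it cycles with period 8.
For i ≥ 1, b_i depends only on (i - 1) mod 8. (358 - 1) mod 8 = 5, so b_{358} = b_6 = 3.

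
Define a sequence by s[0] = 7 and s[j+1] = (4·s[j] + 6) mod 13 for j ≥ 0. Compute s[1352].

12

We have s[0] = 7; s[1] = 8; s[2] = 12; s[3] = 2; s[4] = 1; s[5] = 10; s[6] = 7.
Since s[6] = s[0] = 7, the sequence is periodic with period 6.
(1352 - 0) mod 6 = 2, so s[1352] = s[2] = 12.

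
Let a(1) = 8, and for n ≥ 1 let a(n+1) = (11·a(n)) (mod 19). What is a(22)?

Computing terms: a(1) = 8,  a(2) = 12,  a(3) = 18,  a(4) = 8.
Since a(4) = a(1) = 8, the sequence is periodic with period 3.
(22 - 1) mod 3 = 0, so a(22) = a(1) = 8.

8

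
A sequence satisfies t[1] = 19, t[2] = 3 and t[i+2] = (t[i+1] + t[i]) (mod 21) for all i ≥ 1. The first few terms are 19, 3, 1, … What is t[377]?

16

Listing terms: t[1] = 19, t[2] = 3, t[3] = 1, t[4] = 4, t[5] = 5, t[6] = 9, t[7] = 14, t[8] = 2, t[9] = 16, t[10] = 18, t[11] = 13, t[12] = 10, t[13] = 2, t[14] = 12, t[15] = 14, t[16] = 5, t[17] = 19, t[18] = 3.
The sequence repeats with period 16.
(377 - 1) mod 16 = 8, so t[377] = t[9] = 16.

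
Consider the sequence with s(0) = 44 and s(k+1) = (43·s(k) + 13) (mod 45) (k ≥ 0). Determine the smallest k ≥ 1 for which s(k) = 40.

5

Computing terms: s(0) = 44, s(1) = 15, s(2) = 28, s(3) = 2, s(4) = 9, s(5) = 40, s(6) = 23, s(7) = 12, s(8) = 34, s(9) = 35, s(10) = 33, s(11) = 37, s(12) = 29, s(13) = 0, s(14) = 13, s(15) = 32, s(16) = 39, s(17) = 25, s(18) = 8, s(19) = 42, s(20) = 19, s(21) = 20, s(22) = 18, s(23) = 22, s(24) = 14, s(25) = 30, s(26) = 43, s(27) = 17, s(28) = 24, s(29) = 10, s(30) = 38, s(31) = 27, s(32) = 4, s(33) = 5, s(34) = 3, s(35) = 7, s(36) = 44.
Since s(36) = s(0) = 44, the sequence is periodic with period 36.
The value 40 first appears (with k ≥ 1) at s(5).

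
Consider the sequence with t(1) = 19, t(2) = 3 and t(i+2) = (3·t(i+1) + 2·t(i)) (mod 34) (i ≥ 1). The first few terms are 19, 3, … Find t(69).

25

t(1) = 19; t(2) = 3; t(3) = 13; t(4) = 11; t(5) = 25; t(6) = 29; t(7) = 1; t(8) = 27; t(9) = 15; t(10) = 31; t(11) = 21; t(12) = 23; t(13) = 9; t(14) = 5; t(15) = 33; t(16) = 7; t(17) = 19; t(18) = 3.
Since (t(17), t(18)) = (t(1), t(2)) = (19, 3) (two consecutive terms determine the rest), the sequence is periodic with period 16.
So t(69) = t(1 + ((69-1) mod 16)) = t(5) = 25.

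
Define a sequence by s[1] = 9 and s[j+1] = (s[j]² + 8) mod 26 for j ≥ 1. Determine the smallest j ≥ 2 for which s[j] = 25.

s[1] = 9,  s[2] = 11,  s[3] = 25,  s[4] = 9.
The sequence repeats with period 3.
The value 25 first appears (with j ≥ 2) at s[3].

3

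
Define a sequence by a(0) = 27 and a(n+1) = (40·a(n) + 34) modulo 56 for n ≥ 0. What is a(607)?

50

Computing terms: a(0) = 27; a(1) = 50; a(2) = 18; a(3) = 26; a(4) = 10; a(5) = 42; a(6) = 34; a(7) = 50.
Since a(7) = a(1) = 50, the sequence is eventually periodic: after a pre-period of length 1 it cycles with period 6.
For n ≥ 1, a(n) depends only on (n - 1) mod 6. (607 - 1) mod 6 = 0, so a(607) = a(1) = 50.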